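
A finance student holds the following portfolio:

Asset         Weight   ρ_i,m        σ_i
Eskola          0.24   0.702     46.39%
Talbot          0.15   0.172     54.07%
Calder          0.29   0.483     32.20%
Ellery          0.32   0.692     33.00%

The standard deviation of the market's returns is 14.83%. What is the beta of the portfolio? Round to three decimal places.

β_Eskola = 0.702 × 46.39% / 14.83% = 2.1959
β_Talbot = 0.172 × 54.07% / 14.83% = 0.6271
β_Calder = 0.483 × 32.20% / 14.83% = 1.0487
β_Ellery = 0.692 × 33.00% / 14.83% = 1.5399
β_P = Σ w_i β_i = 0.24×2.1959 + 0.15×0.6271 + 0.29×1.0487 + 0.32×1.5399 = 1.4180

1.418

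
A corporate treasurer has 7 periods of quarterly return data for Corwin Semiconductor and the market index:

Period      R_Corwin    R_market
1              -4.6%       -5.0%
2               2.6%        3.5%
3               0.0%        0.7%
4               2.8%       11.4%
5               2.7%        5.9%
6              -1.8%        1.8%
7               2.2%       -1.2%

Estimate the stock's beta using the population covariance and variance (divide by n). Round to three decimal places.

0.390

Mean R_i = (-4.6 + 2.6 + 0.0 + 2.8 + 2.7 − 1.8 + 2.2) / 7 = 0.5571%
Mean R_m = (-5.0 + 3.5 + 0.7 + 11.4 + 5.9 + 1.8 − 1.2) / 7 = 2.4429%
Σ(R_i − R̄_i)(R_m − R̄_m) = 64.5429  ⇒  Cov = 64.5429 / 7 = 9.2204
Σ(R_m − R̄_m)² = 165.4171  ⇒  Var(R_m) = 165.4171 / 7 = 23.6310
β = Cov / Var(R_m) = 9.2204 / 23.6310 = 0.3902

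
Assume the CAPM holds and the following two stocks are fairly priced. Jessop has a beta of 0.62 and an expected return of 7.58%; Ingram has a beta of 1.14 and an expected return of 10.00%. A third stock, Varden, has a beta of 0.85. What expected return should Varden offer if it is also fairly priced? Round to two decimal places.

MRP (SML slope) = (10.00% − 7.58%) / (1.14 − 0.62) = 2.42% / 0.52 = 4.6538%
R_f (intercept) = 7.58% − 0.62 × 4.6538% = 4.6946%
E(R_Varden) = R_f + β × MRP = 4.6946% + 0.85 × 4.6538% = 8.65%

8.65%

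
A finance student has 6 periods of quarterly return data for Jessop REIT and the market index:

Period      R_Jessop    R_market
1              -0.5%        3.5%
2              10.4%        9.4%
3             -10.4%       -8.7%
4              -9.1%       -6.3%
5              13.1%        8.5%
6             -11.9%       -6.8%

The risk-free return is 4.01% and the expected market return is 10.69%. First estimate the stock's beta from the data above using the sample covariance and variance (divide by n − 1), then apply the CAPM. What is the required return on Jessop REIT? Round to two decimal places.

12.71%

Mean R_i = (-0.5 + 10.4 − 10.4 − 9.1 + 13.1 − 11.9) / 6 = -1.4000%
Mean R_m = (3.5 + 9.4 − 8.7 − 6.3 + 8.5 − 6.8) / 6 = -0.0667%
Σ(R_i − R̄_i)(R_m − R̄_m) = 435.5300  ⇒  Cov = 435.5300 / 5 = 87.1060
Σ(R_m − R̄_m)² = 334.4533  ⇒  Var(R_m) = 334.4533 / 5 = 66.8907
β = Cov / Var(R_m) = 87.1060 / 66.8907 = 1.3022
MRP = 10.69% − 4.01% = 6.68%
E(R) = R_f + β × MRP = 4.01% + 1.3022 × 6.68% = 12.71%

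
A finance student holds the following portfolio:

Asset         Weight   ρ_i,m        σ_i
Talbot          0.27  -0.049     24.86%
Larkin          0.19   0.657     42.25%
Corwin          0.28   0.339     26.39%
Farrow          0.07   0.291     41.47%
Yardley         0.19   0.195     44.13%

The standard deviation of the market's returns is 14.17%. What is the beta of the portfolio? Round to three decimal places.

0.701

β_Talbot = -0.049 × 24.86% / 14.17% = -0.0860
β_Larkin = 0.657 × 42.25% / 14.17% = 1.9589
β_Corwin = 0.339 × 26.39% / 14.17% = 0.6313
β_Farrow = 0.291 × 41.47% / 14.17% = 0.8516
β_Yardley = 0.195 × 44.13% / 14.17% = 0.6073
β_P = Σ w_i β_i = 0.27×-0.0860 + 0.19×1.9589 + 0.28×0.6313 + 0.07×0.8516 + 0.19×0.6073 = 0.7007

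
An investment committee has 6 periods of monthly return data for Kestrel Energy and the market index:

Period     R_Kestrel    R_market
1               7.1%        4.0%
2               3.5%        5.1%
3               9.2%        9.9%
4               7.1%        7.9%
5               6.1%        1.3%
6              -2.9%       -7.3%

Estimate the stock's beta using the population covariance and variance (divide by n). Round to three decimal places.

Mean R_i = (7.1 + 3.5 + 9.2 + 7.1 + 6.1 − 2.9) / 6 = 5.0167%
Mean R_m = (4.0 + 5.1 + 9.9 + 7.9 + 1.3 − 7.3) / 6 = 3.4833%
Σ(R_i − R̄_i)(R_m − R̄_m) = 117.6717  ⇒  Cov = 117.6717 / 6 = 19.6120
Σ(R_m − R̄_m)² = 184.6083  ⇒  Var(R_m) = 184.6083 / 6 = 30.7681
β = Cov / Var(R_m) = 19.6120 / 30.7681 = 0.6374

0.637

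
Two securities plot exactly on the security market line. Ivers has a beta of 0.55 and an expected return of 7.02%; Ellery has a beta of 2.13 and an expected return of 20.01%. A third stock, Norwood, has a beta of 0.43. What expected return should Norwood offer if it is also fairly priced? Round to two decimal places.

MRP (SML slope) = (20.01% − 7.02%) / (2.13 − 0.55) = 12.99% / 1.58 = 8.2215%
R_f (intercept) = 7.02% − 0.55 × 8.2215% = 2.4982%
E(R_Norwood) = R_f + β × MRP = 2.4982% + 0.43 × 8.2215% = 6.03%

6.03%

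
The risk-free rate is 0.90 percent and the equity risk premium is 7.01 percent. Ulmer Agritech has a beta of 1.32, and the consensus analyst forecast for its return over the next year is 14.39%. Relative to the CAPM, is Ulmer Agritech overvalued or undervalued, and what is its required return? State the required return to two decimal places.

Required return = R_f + β·MRP = 0.90% + 1.32 × 7.01% = 10.15%
Forecast 14.39% > required 10.15% → the stock plots above the SML → undervalued.

Undervalued; required return 10.15%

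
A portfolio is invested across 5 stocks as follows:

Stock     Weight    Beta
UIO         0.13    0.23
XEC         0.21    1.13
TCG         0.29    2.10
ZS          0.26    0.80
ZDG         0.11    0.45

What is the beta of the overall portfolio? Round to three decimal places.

1.134

β_P = Σ w_i β_i = 0.13×0.23 + 0.21×1.13 + 0.29×2.10 + 0.26×0.80 + 0.11×0.45 = 1.1337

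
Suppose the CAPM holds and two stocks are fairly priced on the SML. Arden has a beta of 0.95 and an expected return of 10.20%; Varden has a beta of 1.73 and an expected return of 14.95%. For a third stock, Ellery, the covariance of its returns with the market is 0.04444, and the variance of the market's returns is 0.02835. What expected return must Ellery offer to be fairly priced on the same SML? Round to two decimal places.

13.96%

MRP = (14.95% − 10.20%) / (1.73 − 0.95) = 6.0897%
R_f = 10.20% − 0.95 × 6.0897% = 4.4148%
β_Ellery = Cov / Var(R_m) = 0.04444 / 0.02835 = 1.5675
E(R_Ellery) = R_f + β × MRP = 4.4148% + 1.5675 × 6.0897% = 13.96%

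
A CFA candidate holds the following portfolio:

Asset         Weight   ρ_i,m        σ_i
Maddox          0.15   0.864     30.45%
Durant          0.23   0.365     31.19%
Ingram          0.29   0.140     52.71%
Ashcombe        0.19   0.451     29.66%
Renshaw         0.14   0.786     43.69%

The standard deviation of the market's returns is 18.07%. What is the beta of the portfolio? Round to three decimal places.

β_Maddox = 0.864 × 30.45% / 18.07% = 1.4559
β_Durant = 0.365 × 31.19% / 18.07% = 0.6300
β_Ingram = 0.140 × 52.71% / 18.07% = 0.4084
β_Ashcombe = 0.451 × 29.66% / 18.07% = 0.7403
β_Renshaw = 0.786 × 43.69% / 18.07% = 1.9004
β_P = Σ w_i β_i = 0.15×1.4559 + 0.23×0.6300 + 0.29×0.4084 + 0.19×0.7403 + 0.14×1.9004 = 0.8884

0.888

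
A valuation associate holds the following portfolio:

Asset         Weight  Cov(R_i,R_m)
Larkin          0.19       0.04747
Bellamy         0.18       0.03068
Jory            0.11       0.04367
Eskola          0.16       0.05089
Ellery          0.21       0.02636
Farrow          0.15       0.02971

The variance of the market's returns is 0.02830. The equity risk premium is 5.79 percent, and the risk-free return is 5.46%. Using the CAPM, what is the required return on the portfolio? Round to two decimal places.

β_Larkin = 0.04747 / 0.02830 = 1.6774
β_Bellamy = 0.03068 / 0.02830 = 1.0841
β_Jory = 0.04367 / 0.02830 = 1.5431
β_Eskola = 0.05089 / 0.02830 = 1.7982
β_Ellery = 0.02636 / 0.02830 = 0.9314
β_Farrow = 0.02971 / 0.02830 = 1.0498
β_P = Σ w_i β_i = 0.19×1.6774 + 0.18×1.0841 + 0.11×1.5431 + 0.16×1.7982 + 0.21×0.9314 + 0.15×1.0498 = 1.3244
E(R_P) = R_f + β_P × MRP = 5.46% + 1.3244 × 5.79% = 13.13%

13.13%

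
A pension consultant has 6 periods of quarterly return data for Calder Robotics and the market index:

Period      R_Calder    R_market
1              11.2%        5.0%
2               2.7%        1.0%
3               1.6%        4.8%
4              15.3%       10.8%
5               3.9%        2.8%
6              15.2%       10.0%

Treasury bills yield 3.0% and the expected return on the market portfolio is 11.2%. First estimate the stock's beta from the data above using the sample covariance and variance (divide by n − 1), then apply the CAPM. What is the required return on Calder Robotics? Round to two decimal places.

Mean R_i = (11.2 + 2.7 + 1.6 + 15.3 + 3.9 + 15.2) / 6 = 8.3167%
Mean R_m = (5.0 + 1.0 + 4.8 + 10.8 + 2.8 + 10.0) / 6 = 5.7333%
Σ(R_i − R̄_i)(R_m − R̄_m) = 108.4467  ⇒  Cov = 108.4467 / 5 = 21.6893
Σ(R_m − R̄_m)² = 76.2933  ⇒  Var(R_m) = 76.2933 / 5 = 15.2587
β = Cov / Var(R_m) = 21.6893 / 15.2587 = 1.4214
MRP = 11.2% − 3.0% = 8.20%
E(R) = R_f + β × MRP = 3.0% + 1.4214 × 8.2% = 14.66%

14.66%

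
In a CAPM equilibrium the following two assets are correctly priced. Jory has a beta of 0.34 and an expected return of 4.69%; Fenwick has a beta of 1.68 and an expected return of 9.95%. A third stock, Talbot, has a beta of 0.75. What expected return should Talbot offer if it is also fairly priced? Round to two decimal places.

6.30%

MRP (SML slope) = (9.95% − 4.69%) / (1.68 − 0.34) = 5.26% / 1.34 = 3.9254%
R_f (intercept) = 4.69% − 0.34 × 3.9254% = 3.3554%
E(R_Talbot) = R_f + β × MRP = 3.3554% + 0.75 × 3.9254% = 6.30%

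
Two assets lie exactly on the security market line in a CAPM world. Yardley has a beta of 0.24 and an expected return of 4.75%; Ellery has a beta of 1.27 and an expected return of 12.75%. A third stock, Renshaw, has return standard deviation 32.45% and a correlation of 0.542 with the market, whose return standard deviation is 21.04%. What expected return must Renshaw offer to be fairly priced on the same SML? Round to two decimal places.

MRP = (12.75% − 4.75%) / (1.27 − 0.24) = 7.7670%
R_f = 4.75% − 0.24 × 7.7670% = 2.8859%
β_Renshaw = ρ·σ_i/σ_m = 0.542 × 32.45 / 21.04 = 0.8359
E(R_Renshaw) = R_f + β × MRP = 2.8859% + 0.8359 × 7.7670% = 9.38%

9.38%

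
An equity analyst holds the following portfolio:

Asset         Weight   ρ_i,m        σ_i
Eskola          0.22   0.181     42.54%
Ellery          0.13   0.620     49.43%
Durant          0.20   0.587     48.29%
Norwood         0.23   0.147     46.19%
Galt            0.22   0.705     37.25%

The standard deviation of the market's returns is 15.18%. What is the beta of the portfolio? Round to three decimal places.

β_Eskola = 0.181 × 42.54% / 15.18% = 0.5072
β_Ellery = 0.620 × 49.43% / 15.18% = 2.0189
β_Durant = 0.587 × 48.29% / 15.18% = 1.8673
β_Norwood = 0.147 × 46.19% / 15.18% = 0.4473
β_Galt = 0.705 × 37.25% / 15.18% = 1.7300
β_P = Σ w_i β_i = 0.22×0.5072 + 0.13×2.0189 + 0.20×1.8673 + 0.23×0.4473 + 0.22×1.7300 = 1.2310

1.231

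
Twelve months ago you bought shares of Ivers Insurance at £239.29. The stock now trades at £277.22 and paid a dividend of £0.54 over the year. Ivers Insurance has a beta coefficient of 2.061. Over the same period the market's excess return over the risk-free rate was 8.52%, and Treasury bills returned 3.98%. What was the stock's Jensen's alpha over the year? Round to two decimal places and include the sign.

Realised HPR = (P1 + D1 − P0) / P0 = (277.22 + 0.54 − 239.29) / 239.29 = 38.47 / 239.29 = 16.0767%
CAPM required = R_f + β·MRP = 3.98% + 2.061 × 8.52% = 21.53972%
α = realised − required = 16.0767% − 21.53972% = -5.46%

-5.46%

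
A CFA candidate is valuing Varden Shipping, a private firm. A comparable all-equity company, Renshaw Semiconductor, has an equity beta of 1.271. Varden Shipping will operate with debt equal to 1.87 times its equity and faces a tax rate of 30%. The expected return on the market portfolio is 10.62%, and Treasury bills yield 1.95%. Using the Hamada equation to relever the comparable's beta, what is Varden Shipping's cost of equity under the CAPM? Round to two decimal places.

27.39%

β_L = β_U × [1 + (1 − t)(D/E)] = 1.271 × [1 + (1 − 0.30) × 1.87]
    = 1.271 × [1 + 0.70 × 1.87] = 1.271 × 2.3090 = 2.9347
MRP = 10.62% − 1.95% = 8.67%
E(R) = R_f + β_L × MRP = 1.95% + 2.9347 × 8.67% = 27.39%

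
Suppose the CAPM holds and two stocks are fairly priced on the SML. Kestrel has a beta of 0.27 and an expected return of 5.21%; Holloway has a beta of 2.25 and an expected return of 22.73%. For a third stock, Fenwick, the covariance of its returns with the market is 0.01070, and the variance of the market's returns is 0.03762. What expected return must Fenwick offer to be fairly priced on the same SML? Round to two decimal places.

MRP = (22.73% − 5.21%) / (2.25 − 0.27) = 8.8485%
R_f = 5.21% − 0.27 × 8.8485% = 2.8209%
β_Fenwick = Cov / Var(R_m) = 0.01070 / 0.03762 = 0.2844
E(R_Fenwick) = R_f + β × MRP = 2.8209% + 0.2844 × 8.8485% = 5.34%

5.34%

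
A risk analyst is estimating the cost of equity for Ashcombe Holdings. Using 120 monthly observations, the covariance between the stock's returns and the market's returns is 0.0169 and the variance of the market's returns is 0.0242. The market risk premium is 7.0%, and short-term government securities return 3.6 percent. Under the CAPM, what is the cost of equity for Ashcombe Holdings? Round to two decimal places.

8.49%

β = Cov(R_i, R_m) / Var(R_m) = 0.0169 / 0.0242 = 0.6983
E(R) = R_f + β × MRP = 3.6% + 0.6983 × 7.0% = 8.49%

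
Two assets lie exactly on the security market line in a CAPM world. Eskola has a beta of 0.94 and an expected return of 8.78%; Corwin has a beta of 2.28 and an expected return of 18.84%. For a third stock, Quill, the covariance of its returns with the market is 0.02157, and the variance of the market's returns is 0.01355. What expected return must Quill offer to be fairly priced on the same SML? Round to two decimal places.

MRP = (18.84% − 8.78%) / (2.28 − 0.94) = 7.5075%
R_f = 8.78% − 0.94 × 7.5075% = 1.7230%
β_Quill = Cov / Var(R_m) = 0.02157 / 0.01355 = 1.5919
E(R_Quill) = R_f + β × MRP = 1.7230% + 1.5919 × 7.5075% = 13.67%

13.67%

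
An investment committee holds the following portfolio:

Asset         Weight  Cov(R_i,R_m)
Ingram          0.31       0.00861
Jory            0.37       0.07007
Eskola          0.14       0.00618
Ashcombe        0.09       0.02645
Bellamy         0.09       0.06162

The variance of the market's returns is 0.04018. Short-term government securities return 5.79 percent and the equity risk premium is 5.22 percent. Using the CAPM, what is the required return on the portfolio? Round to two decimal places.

10.65%

β_Ingram = 0.00861 / 0.04018 = 0.2143
β_Jory = 0.07007 / 0.04018 = 1.7439
β_Eskola = 0.00618 / 0.04018 = 0.1538
β_Ashcombe = 0.02645 / 0.04018 = 0.6583
β_Bellamy = 0.06162 / 0.04018 = 1.5336
β_P = Σ w_i β_i = 0.31×0.2143 + 0.37×1.7439 + 0.14×0.1538 + 0.09×0.6583 + 0.09×1.5336 = 0.9305
E(R_P) = R_f + β_P × MRP = 5.79% + 0.9305 × 5.22% = 10.65%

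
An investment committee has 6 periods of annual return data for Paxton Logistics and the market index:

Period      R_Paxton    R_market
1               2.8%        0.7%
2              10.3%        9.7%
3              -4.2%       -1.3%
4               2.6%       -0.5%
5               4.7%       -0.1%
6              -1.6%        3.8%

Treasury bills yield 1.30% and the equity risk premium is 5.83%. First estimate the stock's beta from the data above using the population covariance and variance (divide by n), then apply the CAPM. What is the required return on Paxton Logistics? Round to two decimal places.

6.03%

Mean R_i = (2.8 + 10.3 − 4.2 + 2.6 + 4.7 − 1.6) / 6 = 2.4333%
Mean R_m = (0.7 + 9.7 − 1.3 − 0.5 − 0.1 + 3.8) / 6 = 2.0500%
Σ(R_i − R̄_i)(R_m − R̄_m) = 69.5500  ⇒  Cov = 69.5500 / 6 = 11.5917
Σ(R_m − R̄_m)² = 85.7550  ⇒  Var(R_m) = 85.7550 / 6 = 14.2925
β = Cov / Var(R_m) = 11.5917 / 14.2925 = 0.8110
E(R) = R_f + β × MRP = 1.30% + 0.8110 × 5.83% = 6.03%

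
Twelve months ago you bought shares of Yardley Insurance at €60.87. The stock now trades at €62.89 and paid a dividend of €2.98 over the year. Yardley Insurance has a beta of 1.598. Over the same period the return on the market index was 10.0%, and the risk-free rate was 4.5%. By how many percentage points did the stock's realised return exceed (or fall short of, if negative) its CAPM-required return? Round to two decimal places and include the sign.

Realised HPR = (P1 + D1 − P0) / P0 = (62.89 + 2.98 − 60.87) / 60.87 = 5.00 / 60.87 = 8.2142%
MRP = 10.0% − 4.5% = 5.50%
CAPM required = R_f + β·MRP = 4.5% + 1.598 × 5.5% = 13.2890%
α = realised − required = 8.2142% − 13.2890% = -5.07%

-5.07%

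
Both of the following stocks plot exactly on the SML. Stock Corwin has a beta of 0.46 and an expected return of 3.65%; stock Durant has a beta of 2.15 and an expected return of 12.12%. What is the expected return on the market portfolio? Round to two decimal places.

6.36%

Both satisfy E(R) = R_f + β·MRP, so the slope of the SML is
MRP = (12.12% − 3.65%) / (2.15 − 0.46) = 8.47% / 1.69 = 5.0118%
R_f = E(R_Corwin) − β_Corwin·MRP = 3.65% − 0.46 × 5.0118% = 1.3446%
E(R_m) = R_f + MRP = 1.3446% + 5.0118% = 6.36%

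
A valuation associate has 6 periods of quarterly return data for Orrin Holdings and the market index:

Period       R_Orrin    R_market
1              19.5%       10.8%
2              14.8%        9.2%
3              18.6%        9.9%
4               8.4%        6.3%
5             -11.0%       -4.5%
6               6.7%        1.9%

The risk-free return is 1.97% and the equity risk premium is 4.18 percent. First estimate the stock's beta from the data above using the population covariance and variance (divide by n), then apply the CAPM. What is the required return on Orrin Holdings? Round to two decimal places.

Mean R_i = (19.5 + 14.8 + 18.6 + 8.4 − 11.0 + 6.7) / 6 = 9.5000%
Mean R_m = (10.8 + 9.2 + 9.9 + 6.3 − 4.5 + 1.9) / 6 = 5.6000%
Σ(R_i − R̄_i)(R_m − R̄_m) = 326.8500  ⇒  Cov = 326.8500 / 6 = 54.4750
Σ(R_m − R̄_m)² = 174.6800  ⇒  Var(R_m) = 174.6800 / 6 = 29.1133
β = Cov / Var(R_m) = 54.4750 / 29.1133 = 1.8711
E(R) = R_f + β × MRP = 1.97% + 1.8711 × 4.18% = 9.79%

9.79%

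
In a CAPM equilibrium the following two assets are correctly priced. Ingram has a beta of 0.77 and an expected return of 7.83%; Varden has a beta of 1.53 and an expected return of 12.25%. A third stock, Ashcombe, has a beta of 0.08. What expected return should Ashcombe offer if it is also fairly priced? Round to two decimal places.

3.82%

MRP (SML slope) = (12.25% − 7.83%) / (1.53 − 0.77) = 4.42% / 0.76 = 5.8158%
R_f (intercept) = 7.83% − 0.77 × 5.8158% = 3.3518%
E(R_Ashcombe) = R_f + β × MRP = 3.3518% + 0.08 × 5.8158% = 3.82%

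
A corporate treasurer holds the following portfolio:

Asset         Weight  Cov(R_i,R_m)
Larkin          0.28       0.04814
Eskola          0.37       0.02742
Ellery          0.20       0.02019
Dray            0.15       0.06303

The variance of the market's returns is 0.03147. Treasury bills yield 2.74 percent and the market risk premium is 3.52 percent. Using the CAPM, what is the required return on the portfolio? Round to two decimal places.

6.89%

β_Larkin = 0.04814 / 0.03147 = 1.5297
β_Eskola = 0.02742 / 0.03147 = 0.8713
β_Ellery = 0.02019 / 0.03147 = 0.6416
β_Dray = 0.06303 / 0.03147 = 2.0029
β_P = Σ w_i β_i = 0.28×1.5297 + 0.37×0.8713 + 0.20×0.6416 + 0.15×2.0029 = 1.1795
E(R_P) = R_f + β_P × MRP = 2.74% + 1.1795 × 3.52% = 6.89%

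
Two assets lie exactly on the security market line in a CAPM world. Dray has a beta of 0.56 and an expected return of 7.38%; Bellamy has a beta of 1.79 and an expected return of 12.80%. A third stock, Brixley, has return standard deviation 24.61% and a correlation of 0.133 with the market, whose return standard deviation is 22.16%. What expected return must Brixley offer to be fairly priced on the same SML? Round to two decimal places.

MRP = (12.80% − 7.38%) / (1.79 − 0.56) = 4.4065%
R_f = 7.38% − 0.56 × 4.4065% = 4.9124%
β_Brixley = ρ·σ_i/σ_m = 0.133 × 24.61 / 22.16 = 0.1477
E(R_Brixley) = R_f + β × MRP = 4.9124% + 0.1477 × 4.4065% = 5.56%

5.56%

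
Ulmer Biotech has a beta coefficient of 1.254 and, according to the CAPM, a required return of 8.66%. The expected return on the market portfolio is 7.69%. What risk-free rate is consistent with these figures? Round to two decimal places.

E(R) = R_f + β(E(R_m) − R_f) = R_f(1 − β) + β·E(R_m)
8.66% = R_f × (1 − 1.254) + 1.254 × 7.69%
8.66% = R_f × -0.254 + 9.64326%
R_f = (8.66% − 9.64326%) / -0.254 = 3.87%

3.87%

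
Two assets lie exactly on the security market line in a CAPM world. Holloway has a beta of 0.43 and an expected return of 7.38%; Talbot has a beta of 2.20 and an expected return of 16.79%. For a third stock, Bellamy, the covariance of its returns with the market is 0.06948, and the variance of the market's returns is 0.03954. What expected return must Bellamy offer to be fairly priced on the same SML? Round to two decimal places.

MRP = (16.79% − 7.38%) / (2.20 − 0.43) = 5.3164%
R_f = 7.38% − 0.43 × 5.3164% = 5.0939%
β_Bellamy = Cov / Var(R_m) = 0.06948 / 0.03954 = 1.7572
E(R_Bellamy) = R_f + β × MRP = 5.0939% + 1.7572 × 5.3164% = 14.44%

14.44%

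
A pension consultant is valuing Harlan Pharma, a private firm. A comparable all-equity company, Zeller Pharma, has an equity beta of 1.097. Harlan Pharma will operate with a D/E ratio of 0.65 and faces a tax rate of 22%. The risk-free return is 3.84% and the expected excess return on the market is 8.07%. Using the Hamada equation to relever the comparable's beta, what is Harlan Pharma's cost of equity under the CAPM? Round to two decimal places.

17.18%

β_L = β_U × [1 + (1 − t)(D/E)] = 1.097 × [1 + (1 − 0.22) × 0.65]
    = 1.097 × [1 + 0.78 × 0.65] = 1.097 × 1.5070 = 1.6532
E(R) = R_f + β_L × MRP = 3.84% + 1.6532 × 8.07% = 17.18%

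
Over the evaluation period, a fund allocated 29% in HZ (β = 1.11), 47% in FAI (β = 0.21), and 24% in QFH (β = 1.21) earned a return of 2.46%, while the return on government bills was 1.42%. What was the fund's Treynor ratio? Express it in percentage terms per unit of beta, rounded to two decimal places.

β_P = 0.29×1.11 + 0.47×0.21 + 0.24×1.21 = 0.7110
Treynor = (R_P − R_f) / β_P = (2.46% − 1.42%) / 0.7110 = 1.04% / 0.7110 = 1.46%

1.46%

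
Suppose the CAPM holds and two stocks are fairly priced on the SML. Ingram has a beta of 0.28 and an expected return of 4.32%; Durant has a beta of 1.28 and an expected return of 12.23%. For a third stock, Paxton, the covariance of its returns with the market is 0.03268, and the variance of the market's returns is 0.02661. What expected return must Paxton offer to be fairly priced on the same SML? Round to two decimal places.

MRP = (12.23% − 4.32%) / (1.28 − 0.28) = 7.9100%
R_f = 4.32% − 0.28 × 7.9100% = 2.1052%
β_Paxton = Cov / Var(R_m) = 0.03268 / 0.02661 = 1.2281
E(R_Paxton) = R_f + β × MRP = 2.1052% + 1.2281 × 7.9100% = 11.82%

11.82%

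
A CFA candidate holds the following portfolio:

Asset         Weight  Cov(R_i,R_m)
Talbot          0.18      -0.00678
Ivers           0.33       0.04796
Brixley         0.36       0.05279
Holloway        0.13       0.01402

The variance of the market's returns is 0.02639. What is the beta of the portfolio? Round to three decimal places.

1.343

β_Talbot = -0.00678 / 0.02639 = -0.2569
β_Ivers = 0.04796 / 0.02639 = 1.8174
β_Brixley = 0.05279 / 0.02639 = 2.0004
β_Holloway = 0.01402 / 0.02639 = 0.5313
β_P = Σ w_i β_i = 0.18×-0.2569 + 0.33×1.8174 + 0.36×2.0004 + 0.13×0.5313 = 1.3427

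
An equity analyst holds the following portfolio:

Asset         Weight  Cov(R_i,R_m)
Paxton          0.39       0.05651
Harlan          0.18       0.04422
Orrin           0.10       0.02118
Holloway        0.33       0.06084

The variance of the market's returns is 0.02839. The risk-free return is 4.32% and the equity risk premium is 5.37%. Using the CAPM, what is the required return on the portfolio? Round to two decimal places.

14.19%

β_Paxton = 0.05651 / 0.02839 = 1.9905
β_Harlan = 0.04422 / 0.02839 = 1.5576
β_Orrin = 0.02118 / 0.02839 = 0.7460
β_Holloway = 0.06084 / 0.02839 = 2.1430
β_P = Σ w_i β_i = 0.39×1.9905 + 0.18×1.5576 + 0.10×0.7460 + 0.33×2.1430 = 1.8385
E(R_P) = R_f + β_P × MRP = 4.32% + 1.8385 × 5.37% = 14.19%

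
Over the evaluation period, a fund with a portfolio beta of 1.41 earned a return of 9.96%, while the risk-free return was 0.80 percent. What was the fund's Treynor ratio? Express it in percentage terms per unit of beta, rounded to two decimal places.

Treynor = (R_P − R_f) / β_P = (9.96% − 0.80%) / 1.4100 = 9.16% / 1.4100 = 6.50%

6.50%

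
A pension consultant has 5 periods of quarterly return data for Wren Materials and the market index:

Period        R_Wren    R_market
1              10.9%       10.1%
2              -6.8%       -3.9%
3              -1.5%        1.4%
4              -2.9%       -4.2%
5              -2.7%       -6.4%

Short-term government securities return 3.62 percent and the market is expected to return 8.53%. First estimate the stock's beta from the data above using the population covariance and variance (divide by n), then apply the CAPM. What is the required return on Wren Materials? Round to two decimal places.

Mean R_i = (10.9 − 6.8 − 1.5 − 2.9 − 2.7) / 5 = -0.6000%
Mean R_m = (10.1 − 3.9 + 1.4 − 4.2 − 6.4) / 5 = -0.6000%
Σ(R_i − R̄_i)(R_m − R̄_m) = 162.1700  ⇒  Cov = 162.1700 / 5 = 32.4340
Σ(R_m − R̄_m)² = 175.9800  ⇒  Var(R_m) = 175.9800 / 5 = 35.1960
β = Cov / Var(R_m) = 32.4340 / 35.1960 = 0.9215
MRP = 8.53% − 3.62% = 4.91%
E(R) = R_f + β × MRP = 3.62% + 0.9215 × 4.91% = 8.14%

8.14%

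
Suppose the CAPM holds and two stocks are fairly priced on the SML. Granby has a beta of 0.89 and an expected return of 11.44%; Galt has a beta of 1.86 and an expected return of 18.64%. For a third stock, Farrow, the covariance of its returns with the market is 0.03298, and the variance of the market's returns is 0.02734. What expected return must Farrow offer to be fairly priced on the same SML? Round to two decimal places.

MRP = (18.64% − 11.44%) / (1.86 − 0.89) = 7.4227%
R_f = 11.44% − 0.89 × 7.4227% = 4.8338%
β_Farrow = Cov / Var(R_m) = 0.03298 / 0.02734 = 1.2063
E(R_Farrow) = R_f + β × MRP = 4.8338% + 1.2063 × 7.4227% = 13.79%

13.79%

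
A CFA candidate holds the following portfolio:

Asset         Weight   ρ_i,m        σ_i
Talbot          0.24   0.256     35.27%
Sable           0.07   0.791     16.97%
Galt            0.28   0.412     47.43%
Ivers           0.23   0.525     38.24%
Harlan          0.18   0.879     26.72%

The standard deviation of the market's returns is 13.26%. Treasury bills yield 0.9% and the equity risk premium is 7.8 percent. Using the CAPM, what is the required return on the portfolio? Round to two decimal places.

β_Talbot = 0.256 × 35.27% / 13.26% = 0.6809
β_Sable = 0.791 × 16.97% / 13.26% = 1.0123
β_Galt = 0.412 × 47.43% / 13.26% = 1.4737
β_Ivers = 0.525 × 38.24% / 13.26% = 1.5140
β_Harlan = 0.879 × 26.72% / 13.26% = 1.7713
β_P = Σ w_i β_i = 0.24×0.6809 + 0.07×1.0123 + 0.28×1.4737 + 0.23×1.5140 + 0.18×1.7713 = 1.3140
E(R_P) = R_f + β_P × MRP = 0.9% + 1.3140 × 7.8% = 11.15%

11.15%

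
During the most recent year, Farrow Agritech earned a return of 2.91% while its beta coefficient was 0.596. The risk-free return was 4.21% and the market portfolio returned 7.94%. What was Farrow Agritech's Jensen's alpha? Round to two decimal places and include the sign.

Market excess return = 7.94% − 4.21% = 3.73%
CAPM benchmark = R_f + β(R_m − R_f) = 4.21% + 0.596 × 3.73% = 6.43308%
α = actual − benchmark = 2.91% − 6.43308% = -3.52%

-3.52%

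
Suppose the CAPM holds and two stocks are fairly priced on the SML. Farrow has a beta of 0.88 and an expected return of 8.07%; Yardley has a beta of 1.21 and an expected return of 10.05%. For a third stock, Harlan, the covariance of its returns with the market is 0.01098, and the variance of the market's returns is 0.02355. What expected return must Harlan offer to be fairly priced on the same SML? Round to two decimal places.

MRP = (10.05% − 8.07%) / (1.21 − 0.88) = 6.0000%
R_f = 8.07% − 0.88 × 6.0000% = 2.7900%
β_Harlan = Cov / Var(R_m) = 0.01098 / 0.02355 = 0.4662
E(R_Harlan) = R_f + β × MRP = 2.7900% + 0.4662 × 6.0000% = 5.59%

5.59%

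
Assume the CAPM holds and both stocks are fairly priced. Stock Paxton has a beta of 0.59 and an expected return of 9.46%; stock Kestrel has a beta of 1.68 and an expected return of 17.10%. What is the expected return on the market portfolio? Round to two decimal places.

12.33%

Both satisfy E(R) = R_f + β·MRP, so the slope of the SML is
MRP = (17.10% − 9.46%) / (1.68 − 0.59) = 7.64% / 1.09 = 7.0092%
R_f = E(R_Paxton) − β_Paxton·MRP = 9.46% − 0.59 × 7.0092% = 5.3246%
E(R_m) = R_f + MRP = 5.3246% + 7.0092% = 12.33%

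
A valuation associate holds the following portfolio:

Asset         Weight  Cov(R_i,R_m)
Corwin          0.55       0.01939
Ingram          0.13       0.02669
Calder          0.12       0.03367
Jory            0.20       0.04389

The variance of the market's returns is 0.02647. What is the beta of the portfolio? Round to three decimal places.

1.018

β_Corwin = 0.01939 / 0.02647 = 0.7325
β_Ingram = 0.02669 / 0.02647 = 1.0083
β_Calder = 0.03367 / 0.02647 = 1.2720
β_Jory = 0.04389 / 0.02647 = 1.6581
β_P = Σ w_i β_i = 0.55×0.7325 + 0.13×1.0083 + 0.12×1.2720 + 0.20×1.6581 = 1.0182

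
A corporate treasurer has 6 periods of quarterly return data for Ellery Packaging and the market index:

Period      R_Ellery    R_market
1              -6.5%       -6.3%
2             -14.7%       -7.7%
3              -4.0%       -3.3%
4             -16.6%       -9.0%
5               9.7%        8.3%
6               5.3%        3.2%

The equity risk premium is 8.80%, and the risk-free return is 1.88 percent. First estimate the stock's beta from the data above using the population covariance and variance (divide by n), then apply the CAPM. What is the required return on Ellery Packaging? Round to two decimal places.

Mean R_i = (-6.5 − 14.7 − 4.0 − 16.6 + 9.7 + 5.3) / 6 = -4.4667%
Mean R_m = (-6.3 − 7.7 − 3.3 − 9.0 + 8.3 + 3.2) / 6 = -2.4667%
Σ(R_i − R̄_i)(R_m − R̄_m) = 348.1033  ⇒  Cov = 348.1033 / 6 = 58.0172
Σ(R_m − R̄_m)² = 233.4933  ⇒  Var(R_m) = 233.4933 / 6 = 38.9156
β = Cov / Var(R_m) = 58.0172 / 38.9156 = 1.4908
E(R) = R_f + β × MRP = 1.88% + 1.4908 × 8.80% = 15.00%

15.00%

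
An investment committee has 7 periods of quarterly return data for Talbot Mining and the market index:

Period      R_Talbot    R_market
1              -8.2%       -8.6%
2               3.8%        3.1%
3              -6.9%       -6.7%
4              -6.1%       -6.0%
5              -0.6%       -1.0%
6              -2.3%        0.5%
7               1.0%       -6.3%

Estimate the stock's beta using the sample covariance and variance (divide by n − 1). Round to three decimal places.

Mean R_i = (-8.2 + 3.8 − 6.9 − 6.1 − 0.6 − 2.3 + 1.0) / 7 = -2.7571%
Mean R_m = (-8.6 + 3.1 − 6.7 − 6.0 − 1.0 + 0.5 − 6.3) / 7 = -3.5714%
Σ(R_i − R̄_i)(R_m − R̄_m) = 89.3514  ⇒  Cov = 89.3514 / 6 = 14.8919
Σ(R_m − R̄_m)² = 116.1143  ⇒  Var(R_m) = 116.1143 / 6 = 19.3524
β = Cov / Var(R_m) = 14.8919 / 19.3524 = 0.7695

0.770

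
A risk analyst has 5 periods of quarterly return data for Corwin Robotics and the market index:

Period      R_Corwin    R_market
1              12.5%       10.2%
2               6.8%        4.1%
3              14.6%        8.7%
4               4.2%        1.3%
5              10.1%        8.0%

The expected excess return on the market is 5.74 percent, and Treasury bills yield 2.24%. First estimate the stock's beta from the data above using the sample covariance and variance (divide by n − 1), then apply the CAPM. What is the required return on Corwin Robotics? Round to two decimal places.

Mean R_i = (12.5 + 6.8 + 14.6 + 4.2 + 10.1) / 5 = 9.6400%
Mean R_m = (10.2 + 4.1 + 8.7 + 1.3 + 8.0) / 5 = 6.4600%
Σ(R_i − R̄_i)(R_m − R̄_m) = 57.2880  ⇒  Cov = 57.2880 / 4 = 14.3220
Σ(R_m − R̄_m)² = 53.5720  ⇒  Var(R_m) = 53.5720 / 4 = 13.3930
β = Cov / Var(R_m) = 14.3220 / 13.3930 = 1.0694
E(R) = R_f + β × MRP = 2.24% + 1.0694 × 5.74% = 8.38%

8.38%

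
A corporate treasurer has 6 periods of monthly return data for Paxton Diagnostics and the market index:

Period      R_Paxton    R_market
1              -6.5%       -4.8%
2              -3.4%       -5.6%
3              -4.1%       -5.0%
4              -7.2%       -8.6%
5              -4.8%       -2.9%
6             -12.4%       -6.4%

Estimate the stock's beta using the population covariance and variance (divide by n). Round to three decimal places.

0.716

Mean R_i = (-6.5 − 3.4 − 4.1 − 7.2 − 4.8 − 12.4) / 6 = -6.4000%
Mean R_m = (-4.8 − 5.6 − 5.0 − 8.6 − 2.9 − 6.4) / 6 = -5.5500%
Σ(R_i − R̄_i)(R_m − R̄_m) = 12.8200  ⇒  Cov = 12.8200 / 6 = 2.1367
Σ(R_m − R̄_m)² = 17.9150  ⇒  Var(R_m) = 17.9150 / 6 = 2.9858
β = Cov / Var(R_m) = 2.1367 / 2.9858 = 0.7156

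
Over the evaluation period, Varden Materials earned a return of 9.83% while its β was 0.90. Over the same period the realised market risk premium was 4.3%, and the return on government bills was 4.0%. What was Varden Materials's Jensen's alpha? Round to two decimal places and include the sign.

CAPM benchmark = R_f + β(R_m − R_f) = 4.0% + 0.90 × 4.3% = 7.8700%
α = actual − benchmark = 9.83% − 7.8700% = +1.96%

+1.96%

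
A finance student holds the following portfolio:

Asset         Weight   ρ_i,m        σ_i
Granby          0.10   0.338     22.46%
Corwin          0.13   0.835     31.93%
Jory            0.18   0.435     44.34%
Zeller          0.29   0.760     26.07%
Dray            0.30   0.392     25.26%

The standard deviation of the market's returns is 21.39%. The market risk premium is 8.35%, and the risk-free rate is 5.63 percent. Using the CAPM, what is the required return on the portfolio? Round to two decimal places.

β_Granby = 0.338 × 22.46% / 21.39% = 0.3549
β_Corwin = 0.835 × 31.93% / 21.39% = 1.2464
β_Jory = 0.435 × 44.34% / 21.39% = 0.9017
β_Zeller = 0.760 × 26.07% / 21.39% = 0.9263
β_Dray = 0.392 × 25.26% / 21.39% = 0.4629
β_P = Σ w_i β_i = 0.10×0.3549 + 0.13×1.2464 + 0.18×0.9017 + 0.29×0.9263 + 0.30×0.4629 = 0.7673
E(R_P) = R_f + β_P × MRP = 5.63% + 0.7673 × 8.35% = 12.04%

12.04%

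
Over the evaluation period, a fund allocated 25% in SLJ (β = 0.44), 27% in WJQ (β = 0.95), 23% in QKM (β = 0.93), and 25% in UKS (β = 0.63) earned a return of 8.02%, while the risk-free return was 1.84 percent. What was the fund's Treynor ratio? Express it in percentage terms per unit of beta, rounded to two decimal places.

β_P = 0.25×0.44 + 0.27×0.95 + 0.23×0.93 + 0.25×0.63 = 0.7379
Treynor = (R_P − R_f) / β_P = (8.02% − 1.84%) / 0.7379 = 6.18% / 0.7379 = 8.38%

8.38%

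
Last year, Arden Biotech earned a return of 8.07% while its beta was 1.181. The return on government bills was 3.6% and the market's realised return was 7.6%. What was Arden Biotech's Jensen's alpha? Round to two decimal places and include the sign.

Market excess return = 7.6% − 3.6% = 4.00%
CAPM benchmark = R_f + β(R_m − R_f) = 3.6% + 1.181 × 4.0% = 8.3240%
α = actual − benchmark = 8.07% − 8.3240% = -0.25%

-0.25%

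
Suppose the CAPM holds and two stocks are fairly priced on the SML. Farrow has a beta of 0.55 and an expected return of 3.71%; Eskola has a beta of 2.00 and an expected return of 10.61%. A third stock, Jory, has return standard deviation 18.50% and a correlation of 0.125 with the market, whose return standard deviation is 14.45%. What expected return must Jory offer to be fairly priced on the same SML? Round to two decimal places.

1.85%

MRP = (10.61% − 3.71%) / (2.00 − 0.55) = 4.7586%
R_f = 3.71% − 0.55 × 4.7586% = 1.0928%
β_Jory = ρ·σ_i/σ_m = 0.125 × 18.50 / 14.45 = 0.1600
E(R_Jory) = R_f + β × MRP = 1.0928% + 0.1600 × 4.7586% = 1.85%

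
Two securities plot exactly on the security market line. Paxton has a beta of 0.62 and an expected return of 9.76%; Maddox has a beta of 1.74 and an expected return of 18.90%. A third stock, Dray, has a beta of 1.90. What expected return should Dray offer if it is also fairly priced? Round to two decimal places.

20.21%

MRP (SML slope) = (18.90% − 9.76%) / (1.74 − 0.62) = 9.14% / 1.12 = 8.1607%
R_f (intercept) = 9.76% − 0.62 × 8.1607% = 4.7004%
E(R_Dray) = R_f + β × MRP = 4.7004% + 1.90 × 8.1607% = 20.21%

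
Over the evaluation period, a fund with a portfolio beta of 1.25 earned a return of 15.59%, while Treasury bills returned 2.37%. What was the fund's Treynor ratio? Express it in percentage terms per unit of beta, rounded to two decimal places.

10.58%

Treynor = (R_P − R_f) / β_P = (15.59% − 2.37%) / 1.2500 = 13.22% / 1.2500 = 10.58%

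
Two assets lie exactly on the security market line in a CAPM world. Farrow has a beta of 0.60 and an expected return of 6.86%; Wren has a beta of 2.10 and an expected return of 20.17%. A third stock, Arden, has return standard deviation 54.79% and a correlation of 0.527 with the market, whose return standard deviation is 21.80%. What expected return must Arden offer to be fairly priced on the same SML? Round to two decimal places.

13.29%

MRP = (20.17% − 6.86%) / (2.10 − 0.60) = 8.8733%
R_f = 6.86% − 0.60 × 8.8733% = 1.5360%
β_Arden = ρ·σ_i/σ_m = 0.527 × 54.79 / 21.80 = 1.3245
E(R_Arden) = R_f + β × MRP = 1.5360% + 1.3245 × 8.8733% = 13.29%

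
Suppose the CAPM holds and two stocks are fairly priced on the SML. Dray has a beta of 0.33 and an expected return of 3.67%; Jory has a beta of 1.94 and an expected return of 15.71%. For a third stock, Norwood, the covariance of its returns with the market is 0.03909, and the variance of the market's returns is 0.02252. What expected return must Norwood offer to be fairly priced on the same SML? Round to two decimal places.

MRP = (15.71% − 3.67%) / (1.94 − 0.33) = 7.4783%
R_f = 3.67% − 0.33 × 7.4783% = 1.2022%
β_Norwood = Cov / Var(R_m) = 0.03909 / 0.02252 = 1.7358
E(R_Norwood) = R_f + β × MRP = 1.2022% + 1.7358 × 7.4783% = 14.18%

14.18%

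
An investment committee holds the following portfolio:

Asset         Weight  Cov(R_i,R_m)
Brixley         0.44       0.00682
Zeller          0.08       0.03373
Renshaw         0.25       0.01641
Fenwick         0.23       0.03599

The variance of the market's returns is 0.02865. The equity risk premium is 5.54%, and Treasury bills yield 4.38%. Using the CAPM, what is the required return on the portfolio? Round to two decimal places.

β_Brixley = 0.00682 / 0.02865 = 0.2380
β_Zeller = 0.03373 / 0.02865 = 1.1773
β_Renshaw = 0.01641 / 0.02865 = 0.5728
β_Fenwick = 0.03599 / 0.02865 = 1.2562
β_P = Σ w_i β_i = 0.44×0.2380 + 0.08×1.1773 + 0.25×0.5728 + 0.23×1.2562 = 0.6310
E(R_P) = R_f + β_P × MRP = 4.38% + 0.6310 × 5.54% = 7.88%

7.88%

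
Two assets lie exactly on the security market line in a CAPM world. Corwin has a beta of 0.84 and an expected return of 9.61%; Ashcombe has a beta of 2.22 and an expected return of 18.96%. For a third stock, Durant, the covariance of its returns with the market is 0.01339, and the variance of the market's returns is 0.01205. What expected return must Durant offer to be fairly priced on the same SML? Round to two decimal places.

MRP = (18.96% − 9.61%) / (2.22 − 0.84) = 6.7754%
R_f = 9.61% − 0.84 × 6.7754% = 3.9187%
β_Durant = Cov / Var(R_m) = 0.01339 / 0.01205 = 1.1112
E(R_Durant) = R_f + β × MRP = 3.9187% + 1.1112 × 6.7754% = 11.45%

11.45%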